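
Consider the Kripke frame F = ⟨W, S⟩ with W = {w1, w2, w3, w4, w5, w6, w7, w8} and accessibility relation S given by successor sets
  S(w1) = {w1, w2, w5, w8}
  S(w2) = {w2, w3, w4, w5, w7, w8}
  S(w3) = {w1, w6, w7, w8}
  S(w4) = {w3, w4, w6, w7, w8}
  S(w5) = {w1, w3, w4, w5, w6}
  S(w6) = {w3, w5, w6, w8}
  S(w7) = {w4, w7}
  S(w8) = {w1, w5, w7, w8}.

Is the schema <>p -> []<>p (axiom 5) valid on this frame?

No

The schema 5 characterises exactly the Euclidean frames.
Euclidean: no — w1 S w5 and w1 S w2, but not w5 S w2.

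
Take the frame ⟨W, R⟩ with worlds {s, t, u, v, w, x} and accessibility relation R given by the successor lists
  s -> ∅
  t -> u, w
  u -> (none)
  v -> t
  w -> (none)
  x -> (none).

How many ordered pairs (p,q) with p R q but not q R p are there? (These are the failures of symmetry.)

Enumerating: (t,u), (t,w), (v,t).

3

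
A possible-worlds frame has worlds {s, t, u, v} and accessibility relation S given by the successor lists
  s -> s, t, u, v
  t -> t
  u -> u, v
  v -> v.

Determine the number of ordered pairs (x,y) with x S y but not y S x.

4

Enumerating: (s,t), (s,u), (s,v), (u,v).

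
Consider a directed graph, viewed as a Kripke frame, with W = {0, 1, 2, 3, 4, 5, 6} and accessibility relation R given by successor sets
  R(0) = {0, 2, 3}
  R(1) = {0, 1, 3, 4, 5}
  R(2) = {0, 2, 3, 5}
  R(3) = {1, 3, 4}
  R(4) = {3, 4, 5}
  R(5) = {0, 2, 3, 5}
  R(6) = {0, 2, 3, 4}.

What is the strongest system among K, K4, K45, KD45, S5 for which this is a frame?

Transitive (axiom 4): no — 0 R 2 and 2 R 5, but not 0 R 5.
Euclidean (axiom 5): no — 0 R 3 and 0 R 2, but not 3 R 2.
Serial (axiom D): yes — every world has a successor (e.g. 0 R 0).
Reflexive (axiom T): no — 6 is not related to itself.
So F validates K; K4 would additionally require R to be transitive. The strongest is K.

K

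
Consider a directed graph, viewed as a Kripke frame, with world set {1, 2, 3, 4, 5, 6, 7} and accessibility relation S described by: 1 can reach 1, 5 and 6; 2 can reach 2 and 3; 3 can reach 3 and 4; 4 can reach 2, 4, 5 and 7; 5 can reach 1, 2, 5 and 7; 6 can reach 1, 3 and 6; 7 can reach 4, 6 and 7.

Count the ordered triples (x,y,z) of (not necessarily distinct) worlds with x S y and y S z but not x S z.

20

Enumerating: (1,5,2), (1,5,7), (1,6,3), (2,3,4), (3,4,2), (3,4,5), (3,4,7), (4,2,3), (4,5,1), (4,7,6), (5,1,6), (5,2,3), … and 8 more.
Total: 20.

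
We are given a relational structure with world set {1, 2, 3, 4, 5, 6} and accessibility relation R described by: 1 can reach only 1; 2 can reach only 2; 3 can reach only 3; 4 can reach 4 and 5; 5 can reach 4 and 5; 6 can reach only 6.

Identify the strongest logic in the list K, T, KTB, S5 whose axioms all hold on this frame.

S5

Reflexive (axiom T): yes — every world is R-related to itself.
Symmetric (axiom B): yes — every pair in R has its reverse in R.
Euclidean (axiom 5): yes — any two successors of a common world are R-related.
So F validates K, T, KTB, S5. The strongest is S5.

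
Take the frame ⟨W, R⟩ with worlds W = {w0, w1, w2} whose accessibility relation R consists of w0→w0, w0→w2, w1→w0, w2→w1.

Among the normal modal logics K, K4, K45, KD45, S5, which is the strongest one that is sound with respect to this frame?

Transitive (axiom 4): no — w0 R w2 and w2 R w1, but not w0 R w1.
Euclidean (axiom 5): no — w0 R w2 and w0 R w0, but not w2 R w0.
Serial (axiom D): yes — every world has a successor (e.g. w0 R w0).
Reflexive (axiom T): no — w1 is not related to itself.
So F validates K; K4 would additionally require R to be transitive. The strongest is K.

K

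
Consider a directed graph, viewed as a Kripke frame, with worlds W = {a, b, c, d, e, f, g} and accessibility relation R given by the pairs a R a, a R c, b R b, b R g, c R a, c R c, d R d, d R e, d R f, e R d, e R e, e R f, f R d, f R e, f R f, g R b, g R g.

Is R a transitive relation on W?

Transitive: yes — every two-step R-path is closed by a direct edge.

Yes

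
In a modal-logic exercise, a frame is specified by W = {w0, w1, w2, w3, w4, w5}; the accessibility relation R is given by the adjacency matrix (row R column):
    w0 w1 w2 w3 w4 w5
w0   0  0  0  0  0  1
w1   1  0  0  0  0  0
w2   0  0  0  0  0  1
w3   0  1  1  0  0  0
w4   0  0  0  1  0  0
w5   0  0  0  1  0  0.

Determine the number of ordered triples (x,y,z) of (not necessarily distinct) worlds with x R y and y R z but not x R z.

Enumerating: (w0,w5,w3), (w1,w0,w5), (w2,w5,w3), (w3,w1,w0), (w3,w2,w5), (w4,w3,w1), (w4,w3,w2), (w5,w3,w1), (w5,w3,w2).

9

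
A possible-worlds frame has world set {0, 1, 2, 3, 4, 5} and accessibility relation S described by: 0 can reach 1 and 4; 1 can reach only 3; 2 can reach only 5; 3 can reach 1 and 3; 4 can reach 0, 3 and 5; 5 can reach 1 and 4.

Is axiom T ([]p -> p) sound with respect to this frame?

The schema T characterises exactly the reflexive frames.
Reflexive: no — 0 is not related to itself.

No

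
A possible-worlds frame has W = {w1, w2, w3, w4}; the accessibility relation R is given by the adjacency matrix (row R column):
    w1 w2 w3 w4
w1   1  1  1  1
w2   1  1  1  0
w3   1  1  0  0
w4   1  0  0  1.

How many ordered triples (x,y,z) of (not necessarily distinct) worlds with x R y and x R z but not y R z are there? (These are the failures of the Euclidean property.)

6

Enumerating: (w1,w2,w4), (w1,w3,w3), (w1,w3,w4), (w1,w4,w2), (w1,w4,w3), (w2,w3,w3).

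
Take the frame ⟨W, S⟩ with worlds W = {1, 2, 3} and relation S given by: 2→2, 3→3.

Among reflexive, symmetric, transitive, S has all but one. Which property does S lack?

reflexive

Reflexive: no — 1 is not related to itself.
Symmetric: yes — every pair in S has its reverse in S.
Transitive: yes — every two-step S-path is closed by a direct edge.
Only reflexive fails.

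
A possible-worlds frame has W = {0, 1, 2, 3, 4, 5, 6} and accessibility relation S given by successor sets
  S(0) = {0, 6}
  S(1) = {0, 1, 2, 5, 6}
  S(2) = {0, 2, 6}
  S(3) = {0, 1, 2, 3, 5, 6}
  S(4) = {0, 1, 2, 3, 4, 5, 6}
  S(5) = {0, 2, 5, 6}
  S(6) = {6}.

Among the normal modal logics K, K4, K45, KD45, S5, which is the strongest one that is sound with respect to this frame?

Transitive (axiom 4): yes — every two-step S-path is closed by a direct edge.
Euclidean (axiom 5): no — 1 S 0 and 1 S 2, but not 0 S 2.
Serial (axiom D): yes — every world has a successor (e.g. 0 S 0).
Reflexive (axiom T): yes — every world is S-related to itself.
So F validates K, K4; K45 would additionally require S to be Euclidean. The strongest is K4.

K4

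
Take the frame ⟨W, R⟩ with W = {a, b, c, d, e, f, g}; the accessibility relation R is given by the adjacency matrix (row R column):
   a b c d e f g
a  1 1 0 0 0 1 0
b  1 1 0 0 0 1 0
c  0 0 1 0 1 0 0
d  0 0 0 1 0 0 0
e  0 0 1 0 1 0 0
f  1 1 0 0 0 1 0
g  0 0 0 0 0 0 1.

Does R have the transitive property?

Yes

Transitive: yes — every two-step R-path is closed by a direct edge.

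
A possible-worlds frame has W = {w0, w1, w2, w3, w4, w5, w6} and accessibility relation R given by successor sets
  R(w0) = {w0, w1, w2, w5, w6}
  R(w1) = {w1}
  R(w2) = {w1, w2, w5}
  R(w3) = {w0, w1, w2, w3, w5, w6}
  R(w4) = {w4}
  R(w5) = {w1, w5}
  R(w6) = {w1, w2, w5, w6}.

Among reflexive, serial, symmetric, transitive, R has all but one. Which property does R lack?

symmetric

Reflexive: yes — every world is R-related to itself.
Serial: yes — every world has a successor (e.g. w0 R w0).
Symmetric: no — w0 R w1 but not w1 R w0.
Transitive: yes — every two-step R-path is closed by a direct edge.
Only symmetric fails.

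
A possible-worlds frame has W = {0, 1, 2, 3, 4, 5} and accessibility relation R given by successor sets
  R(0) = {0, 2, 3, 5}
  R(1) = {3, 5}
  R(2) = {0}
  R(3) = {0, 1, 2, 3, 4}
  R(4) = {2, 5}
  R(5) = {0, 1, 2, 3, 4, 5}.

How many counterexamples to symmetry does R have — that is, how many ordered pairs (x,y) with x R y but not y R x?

5

Enumerating: (3,2), (3,4), (4,2), (5,2), (5,3).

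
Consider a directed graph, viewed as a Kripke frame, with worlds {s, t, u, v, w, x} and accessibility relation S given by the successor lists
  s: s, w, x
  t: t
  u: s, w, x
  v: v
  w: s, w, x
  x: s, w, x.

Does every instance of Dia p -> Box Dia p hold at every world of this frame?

Yes

Axiom 5 corresponds to the accessibility relation being Euclidean.
Euclidean: yes — any two successors of a common world are S-related.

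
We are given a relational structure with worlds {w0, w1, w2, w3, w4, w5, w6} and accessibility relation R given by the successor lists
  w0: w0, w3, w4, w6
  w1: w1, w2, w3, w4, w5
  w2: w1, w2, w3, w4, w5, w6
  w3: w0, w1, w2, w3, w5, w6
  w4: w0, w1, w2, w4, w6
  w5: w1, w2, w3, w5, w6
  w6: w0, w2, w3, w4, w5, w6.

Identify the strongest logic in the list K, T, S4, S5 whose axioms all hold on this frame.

Reflexive (axiom T): yes — every world is R-related to itself.
Transitive (axiom 4): no — w0 R w3 and w3 R w1, but not w0 R w1.
Euclidean (axiom 5): no — w0 R w3 and w0 R w4, but not w3 R w4.
So F validates K, T; S4 would additionally require R to be transitive. The strongest is T.

T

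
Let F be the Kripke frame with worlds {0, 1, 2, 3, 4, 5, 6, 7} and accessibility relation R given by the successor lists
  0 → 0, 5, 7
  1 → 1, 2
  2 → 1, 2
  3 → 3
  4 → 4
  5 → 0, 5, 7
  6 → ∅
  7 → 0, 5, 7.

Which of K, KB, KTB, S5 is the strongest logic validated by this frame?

Symmetric (axiom B): yes — every pair in R has its reverse in R.
Reflexive (axiom T): no — 6 is not related to itself.
Euclidean (axiom 5): yes — any two successors of a common world are R-related.
So F validates K, KB; KTB would additionally require R to be reflexive. The strongest is KB.

KB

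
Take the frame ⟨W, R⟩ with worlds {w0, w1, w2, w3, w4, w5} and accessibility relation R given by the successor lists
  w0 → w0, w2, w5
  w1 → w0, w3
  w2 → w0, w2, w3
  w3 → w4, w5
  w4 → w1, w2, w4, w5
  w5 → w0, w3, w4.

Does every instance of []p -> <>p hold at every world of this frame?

Axiom D corresponds to the accessibility relation being serial.
Serial: yes — every world has a successor (e.g. w0 R w0).

Yes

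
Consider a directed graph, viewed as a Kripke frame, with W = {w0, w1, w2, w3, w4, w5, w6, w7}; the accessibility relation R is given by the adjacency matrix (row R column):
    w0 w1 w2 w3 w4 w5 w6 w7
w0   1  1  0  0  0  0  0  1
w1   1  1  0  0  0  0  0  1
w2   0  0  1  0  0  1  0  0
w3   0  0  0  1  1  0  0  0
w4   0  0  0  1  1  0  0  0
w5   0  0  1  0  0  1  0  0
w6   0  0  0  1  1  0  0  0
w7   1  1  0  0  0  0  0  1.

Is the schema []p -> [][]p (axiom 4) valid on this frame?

Yes

The schema 4 characterises exactly the transitive frames.
Transitive: yes — every two-step R-path is closed by a direct edge.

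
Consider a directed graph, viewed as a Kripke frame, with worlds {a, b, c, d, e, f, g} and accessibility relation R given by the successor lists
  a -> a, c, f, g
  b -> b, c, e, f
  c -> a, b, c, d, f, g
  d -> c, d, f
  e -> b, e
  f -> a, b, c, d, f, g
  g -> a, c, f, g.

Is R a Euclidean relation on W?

Euclidean: no — b R c and b R e, but not c R e.

No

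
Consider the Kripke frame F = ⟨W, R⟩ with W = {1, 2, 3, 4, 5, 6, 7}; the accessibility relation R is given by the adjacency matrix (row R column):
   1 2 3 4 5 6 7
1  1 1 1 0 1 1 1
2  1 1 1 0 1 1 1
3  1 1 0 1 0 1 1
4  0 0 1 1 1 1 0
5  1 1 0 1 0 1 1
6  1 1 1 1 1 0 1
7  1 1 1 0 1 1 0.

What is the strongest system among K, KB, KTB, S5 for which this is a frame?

KB

Symmetric (axiom B): yes — every pair in R has its reverse in R.
Reflexive (axiom T): no — 3 is not related to itself.
Euclidean (axiom 5): no — 1 R 3 and 1 R 5, but not 3 R 5.
So F validates K, KB; KTB would additionally require R to be reflexive. The strongest is KB.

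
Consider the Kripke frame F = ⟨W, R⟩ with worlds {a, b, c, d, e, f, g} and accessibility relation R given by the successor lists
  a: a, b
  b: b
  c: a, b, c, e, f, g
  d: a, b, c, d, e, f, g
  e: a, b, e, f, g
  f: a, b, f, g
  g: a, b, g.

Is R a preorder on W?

Reflexive: yes — every world is R-related to itself.
Transitive: yes — every two-step R-path is closed by a direct edge.
So R is a preorder.

Yes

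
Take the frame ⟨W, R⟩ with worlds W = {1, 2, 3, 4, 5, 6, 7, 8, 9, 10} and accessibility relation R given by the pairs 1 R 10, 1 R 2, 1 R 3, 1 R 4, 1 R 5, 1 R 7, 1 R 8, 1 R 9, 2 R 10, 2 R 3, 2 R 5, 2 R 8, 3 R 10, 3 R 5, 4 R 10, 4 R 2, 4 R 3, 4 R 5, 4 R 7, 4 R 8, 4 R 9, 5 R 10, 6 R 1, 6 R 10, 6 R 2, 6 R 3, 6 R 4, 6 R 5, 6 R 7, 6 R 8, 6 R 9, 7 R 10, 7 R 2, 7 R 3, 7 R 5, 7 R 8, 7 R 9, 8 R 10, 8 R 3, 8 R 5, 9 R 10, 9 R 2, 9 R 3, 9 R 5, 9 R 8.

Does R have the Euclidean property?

No

Euclidean: no — 1 R 10 and 1 R 2, but not 10 R 2.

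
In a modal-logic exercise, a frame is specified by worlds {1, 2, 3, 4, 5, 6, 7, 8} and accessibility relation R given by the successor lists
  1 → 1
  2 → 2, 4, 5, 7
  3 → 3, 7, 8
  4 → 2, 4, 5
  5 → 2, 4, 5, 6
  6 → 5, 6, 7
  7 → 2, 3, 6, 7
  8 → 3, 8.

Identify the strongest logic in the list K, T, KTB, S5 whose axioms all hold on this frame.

Reflexive (axiom T): yes — every world is R-related to itself.
Symmetric (axiom B): yes — every pair in R has its reverse in R.
Euclidean (axiom 5): no — 2 R 4 and 2 R 7, but not 4 R 7.
So F validates K, T, KTB; S5 would additionally require R to be Euclidean. The strongest is KTB.

KTB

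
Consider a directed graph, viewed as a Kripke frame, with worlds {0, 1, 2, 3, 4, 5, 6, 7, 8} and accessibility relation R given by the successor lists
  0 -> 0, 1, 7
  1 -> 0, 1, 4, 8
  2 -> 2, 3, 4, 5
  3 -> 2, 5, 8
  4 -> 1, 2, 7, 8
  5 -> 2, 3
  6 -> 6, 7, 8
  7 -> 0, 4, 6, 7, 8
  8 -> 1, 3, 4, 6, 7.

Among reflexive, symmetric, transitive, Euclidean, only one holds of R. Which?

Reflexive: no — 3 is not related to itself.
Symmetric: yes — every pair in R has its reverse in R.
Transitive: no — 0 R 1 and 1 R 4, but not 0 R 4.
Euclidean: no — 0 R 1 and 0 R 7, but not 1 R 7.
Only symmetric holds.

symmetric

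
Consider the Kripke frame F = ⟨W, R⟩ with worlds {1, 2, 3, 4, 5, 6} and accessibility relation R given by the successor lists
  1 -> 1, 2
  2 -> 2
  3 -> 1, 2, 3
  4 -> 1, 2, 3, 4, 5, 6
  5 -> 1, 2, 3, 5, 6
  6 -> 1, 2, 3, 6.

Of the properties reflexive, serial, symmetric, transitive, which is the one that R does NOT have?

Reflexive: yes — every world is R-related to itself.
Serial: yes — every world has a successor (e.g. 1 R 1).
Symmetric: no — 1 R 2 but not 2 R 1.
Transitive: yes — every two-step R-path is closed by a direct edge.
Only symmetric fails.

symmetric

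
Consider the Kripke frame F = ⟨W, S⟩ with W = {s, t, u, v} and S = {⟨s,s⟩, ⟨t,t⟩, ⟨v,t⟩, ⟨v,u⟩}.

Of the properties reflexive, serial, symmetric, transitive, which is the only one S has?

Reflexive: no — u is not related to itself.
Serial: no — u has no S-successor.
Symmetric: no — v S t but not t S v.
Transitive: yes — every two-step S-path is closed by a direct edge.
Only transitive holds.

transitive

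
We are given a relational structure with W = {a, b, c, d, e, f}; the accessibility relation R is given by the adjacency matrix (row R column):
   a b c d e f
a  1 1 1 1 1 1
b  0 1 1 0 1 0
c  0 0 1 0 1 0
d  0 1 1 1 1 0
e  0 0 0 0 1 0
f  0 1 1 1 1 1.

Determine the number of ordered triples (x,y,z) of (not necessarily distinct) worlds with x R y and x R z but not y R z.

Enumerating: (a,b,a), (a,b,d), (a,b,f), (a,c,a), (a,c,b), (a,c,d), (a,c,f), (a,d,a), (a,d,f), (a,e,a), (a,e,b), (a,e,c), … and 23 more.
Total: 35.

35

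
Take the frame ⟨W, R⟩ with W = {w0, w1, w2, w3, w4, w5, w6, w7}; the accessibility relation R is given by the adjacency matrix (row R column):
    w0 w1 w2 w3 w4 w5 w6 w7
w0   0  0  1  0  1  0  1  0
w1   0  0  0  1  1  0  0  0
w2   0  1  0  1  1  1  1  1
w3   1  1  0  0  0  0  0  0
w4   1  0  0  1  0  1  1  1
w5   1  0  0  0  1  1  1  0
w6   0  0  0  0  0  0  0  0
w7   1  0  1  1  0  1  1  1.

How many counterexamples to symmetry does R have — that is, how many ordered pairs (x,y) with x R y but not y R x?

18

Enumerating: (w0,w2), (w0,w6), (w1,w4), (w2,w1), (w2,w3), (w2,w4), (w2,w5), (w2,w6), (w3,w0), (w4,w3), (w4,w6), (w4,w7), (w5,w0), (w5,w6), (w7,w0), (w7,w3), (w7,w5), (w7,w6).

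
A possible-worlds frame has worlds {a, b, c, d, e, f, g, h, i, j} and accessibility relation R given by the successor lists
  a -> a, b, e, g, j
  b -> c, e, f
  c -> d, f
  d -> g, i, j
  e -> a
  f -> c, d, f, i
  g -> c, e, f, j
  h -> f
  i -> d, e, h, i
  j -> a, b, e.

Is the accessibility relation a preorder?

Reflexive: no — b is not related to itself.
Transitive: no — a R b and b R c, but not a R c.
So R is not a preorder.

No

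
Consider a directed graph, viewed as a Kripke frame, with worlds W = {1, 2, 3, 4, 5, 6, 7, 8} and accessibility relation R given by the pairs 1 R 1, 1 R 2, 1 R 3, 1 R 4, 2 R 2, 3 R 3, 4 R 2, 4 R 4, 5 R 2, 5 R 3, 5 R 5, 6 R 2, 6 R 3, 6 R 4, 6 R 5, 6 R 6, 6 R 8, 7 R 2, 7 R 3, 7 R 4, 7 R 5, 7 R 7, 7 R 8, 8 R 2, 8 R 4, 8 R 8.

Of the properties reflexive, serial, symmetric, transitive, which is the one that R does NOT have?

symmetric

Reflexive: yes — every world is R-related to itself.
Serial: yes — every world has a successor (e.g. 1 R 1).
Symmetric: no — 1 R 2 but not 2 R 1.
Transitive: yes — every two-step R-path is closed by a direct edge.
Only symmetric fails.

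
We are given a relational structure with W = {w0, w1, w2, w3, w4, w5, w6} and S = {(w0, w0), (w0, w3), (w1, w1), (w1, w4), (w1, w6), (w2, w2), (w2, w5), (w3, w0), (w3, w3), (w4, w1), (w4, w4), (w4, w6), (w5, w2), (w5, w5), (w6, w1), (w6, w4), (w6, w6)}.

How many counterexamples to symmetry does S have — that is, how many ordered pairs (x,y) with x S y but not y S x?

S is symmetric; there are no such tuples.

0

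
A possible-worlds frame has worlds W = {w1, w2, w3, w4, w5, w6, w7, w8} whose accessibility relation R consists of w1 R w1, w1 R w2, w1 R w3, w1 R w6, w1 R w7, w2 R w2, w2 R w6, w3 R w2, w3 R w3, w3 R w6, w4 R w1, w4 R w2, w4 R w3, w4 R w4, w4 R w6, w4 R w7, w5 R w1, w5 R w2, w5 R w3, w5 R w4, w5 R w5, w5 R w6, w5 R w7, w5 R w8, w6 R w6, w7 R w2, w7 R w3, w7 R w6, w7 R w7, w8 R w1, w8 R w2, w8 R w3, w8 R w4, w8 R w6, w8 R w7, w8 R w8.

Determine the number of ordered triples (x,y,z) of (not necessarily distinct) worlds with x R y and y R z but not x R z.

R is transitive; there are no such tuples.

0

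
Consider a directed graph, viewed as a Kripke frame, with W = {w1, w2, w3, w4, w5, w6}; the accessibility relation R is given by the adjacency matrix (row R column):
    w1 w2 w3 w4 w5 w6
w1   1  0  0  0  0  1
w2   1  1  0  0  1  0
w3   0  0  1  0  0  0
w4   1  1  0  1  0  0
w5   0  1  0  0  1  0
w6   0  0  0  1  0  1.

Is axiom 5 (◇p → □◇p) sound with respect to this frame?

No

Axiom 5 corresponds to the accessibility relation being Euclidean.
Euclidean: no — w2 R w1 and w2 R w5, but not w1 R w5.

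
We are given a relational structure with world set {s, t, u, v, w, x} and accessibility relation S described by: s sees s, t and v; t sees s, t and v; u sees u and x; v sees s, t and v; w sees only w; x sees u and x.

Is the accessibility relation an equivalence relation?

Yes

Reflexive: yes — every world is S-related to itself.
Symmetric: yes — every pair in S has its reverse in S.
Transitive: yes — every two-step S-path is closed by a direct edge.
So S is an equivalence relation.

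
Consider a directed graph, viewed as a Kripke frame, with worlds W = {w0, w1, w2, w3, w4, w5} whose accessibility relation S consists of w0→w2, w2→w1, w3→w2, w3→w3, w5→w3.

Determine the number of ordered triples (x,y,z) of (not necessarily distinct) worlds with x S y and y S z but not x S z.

3

Enumerating: (w0,w2,w1), (w3,w2,w1), (w5,w3,w2).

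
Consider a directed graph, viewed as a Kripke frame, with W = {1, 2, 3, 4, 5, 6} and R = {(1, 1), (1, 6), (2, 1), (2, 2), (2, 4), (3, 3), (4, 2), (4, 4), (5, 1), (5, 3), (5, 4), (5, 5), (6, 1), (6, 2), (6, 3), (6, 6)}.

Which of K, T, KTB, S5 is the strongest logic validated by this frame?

T

Reflexive (axiom T): yes — every world is R-related to itself.
Symmetric (axiom B): no — 2 R 1 but not 1 R 2.
Euclidean (axiom 5): no — 2 R 1 and 2 R 4, but not 1 R 4.
So F validates K, T; KTB would additionally require R to be symmetric. The strongest is T.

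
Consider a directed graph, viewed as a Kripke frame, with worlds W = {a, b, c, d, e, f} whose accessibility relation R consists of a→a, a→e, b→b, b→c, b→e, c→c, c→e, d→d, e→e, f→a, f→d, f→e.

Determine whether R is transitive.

Transitive: yes — every two-step R-path is closed by a direct edge.

Yes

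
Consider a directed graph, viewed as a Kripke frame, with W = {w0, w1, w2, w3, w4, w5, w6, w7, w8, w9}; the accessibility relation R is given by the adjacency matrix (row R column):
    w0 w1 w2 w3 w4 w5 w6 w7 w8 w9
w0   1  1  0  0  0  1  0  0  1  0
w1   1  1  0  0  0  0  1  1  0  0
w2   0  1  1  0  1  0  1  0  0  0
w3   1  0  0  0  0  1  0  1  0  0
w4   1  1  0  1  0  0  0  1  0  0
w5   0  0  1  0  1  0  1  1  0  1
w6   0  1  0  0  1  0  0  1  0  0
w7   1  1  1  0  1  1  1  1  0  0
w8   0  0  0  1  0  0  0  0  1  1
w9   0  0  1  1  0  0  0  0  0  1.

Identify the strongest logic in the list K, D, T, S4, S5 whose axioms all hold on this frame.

Serial (axiom D): yes — every world has a successor (e.g. w0 R w0).
Reflexive (axiom T): no — w3 is not related to itself.
Transitive (axiom 4): no — w0 R w1 and w1 R w6, but not w0 R w6.
Euclidean (axiom 5): no — w0 R w1 and w0 R w5, but not w1 R w5.
So F validates K, D; T would additionally require R to be reflexive. The strongest is D.

D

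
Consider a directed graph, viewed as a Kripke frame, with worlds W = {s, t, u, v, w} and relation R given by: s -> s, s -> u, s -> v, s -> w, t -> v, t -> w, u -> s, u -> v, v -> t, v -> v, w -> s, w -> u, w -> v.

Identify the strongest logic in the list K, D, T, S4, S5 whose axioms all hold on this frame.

D

Serial (axiom D): yes — every world has a successor (e.g. s R s).
Reflexive (axiom T): no — t is not related to itself.
Transitive (axiom 4): no — s R v and v R t, but not s R t.
Euclidean (axiom 5): no — s R u and s R w, but not u R w.
So F validates K, D; T would additionally require R to be reflexive. The strongest is D.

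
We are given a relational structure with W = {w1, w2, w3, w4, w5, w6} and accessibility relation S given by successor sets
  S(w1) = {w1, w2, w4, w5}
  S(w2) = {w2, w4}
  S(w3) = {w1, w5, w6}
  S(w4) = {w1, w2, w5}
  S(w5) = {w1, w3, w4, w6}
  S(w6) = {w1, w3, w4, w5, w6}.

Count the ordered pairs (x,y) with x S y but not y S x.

4

Enumerating: (w1,w2), (w3,w1), (w6,w1), (w6,w4).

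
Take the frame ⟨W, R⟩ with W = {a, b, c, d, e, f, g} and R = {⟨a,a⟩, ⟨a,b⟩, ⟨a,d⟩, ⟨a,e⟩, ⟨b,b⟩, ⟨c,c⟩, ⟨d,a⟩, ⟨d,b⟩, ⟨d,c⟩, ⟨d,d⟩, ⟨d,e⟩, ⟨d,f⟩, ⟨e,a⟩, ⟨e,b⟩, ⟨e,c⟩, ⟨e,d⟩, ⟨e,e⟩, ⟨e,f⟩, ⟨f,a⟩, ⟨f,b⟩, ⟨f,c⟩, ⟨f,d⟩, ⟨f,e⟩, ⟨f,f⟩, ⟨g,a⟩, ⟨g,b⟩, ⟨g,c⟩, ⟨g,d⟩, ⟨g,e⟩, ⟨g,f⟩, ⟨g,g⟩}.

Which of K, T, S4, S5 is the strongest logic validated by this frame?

T

Reflexive (axiom T): yes — every world is R-related to itself.
Transitive (axiom 4): no — a R d and d R c, but not a R c.
Euclidean (axiom 5): no — a R b and a R d, but not b R d.
So F validates K, T; S4 would additionally require R to be transitive. The strongest is T.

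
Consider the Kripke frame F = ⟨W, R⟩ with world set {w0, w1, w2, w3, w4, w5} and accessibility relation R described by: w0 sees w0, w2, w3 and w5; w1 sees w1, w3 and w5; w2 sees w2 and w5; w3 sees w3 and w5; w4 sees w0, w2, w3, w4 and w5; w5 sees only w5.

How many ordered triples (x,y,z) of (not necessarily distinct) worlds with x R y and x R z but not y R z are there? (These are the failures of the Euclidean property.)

Enumerating: (w0,w2,w0), (w0,w2,w3), (w0,w3,w0), (w0,w3,w2), (w0,w5,w0), (w0,w5,w2), (w0,w5,w3), (w1,w3,w1), (w1,w5,w1), (w1,w5,w3), (w2,w5,w2), (w3,w5,w3), … and 11 more.
Total: 23.

23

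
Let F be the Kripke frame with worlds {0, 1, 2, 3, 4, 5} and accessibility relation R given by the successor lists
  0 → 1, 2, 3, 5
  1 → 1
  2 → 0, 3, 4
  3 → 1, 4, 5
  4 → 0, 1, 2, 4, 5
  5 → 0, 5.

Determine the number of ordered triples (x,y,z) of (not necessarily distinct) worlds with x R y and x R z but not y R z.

Enumerating: (0,1,2), (0,1,3), (0,1,5), (0,2,1), (0,2,2), (0,2,5), (0,3,2), (0,3,3), (0,5,1), (0,5,2), (0,5,3), (2,0,0), … and 21 more.
Total: 33.

33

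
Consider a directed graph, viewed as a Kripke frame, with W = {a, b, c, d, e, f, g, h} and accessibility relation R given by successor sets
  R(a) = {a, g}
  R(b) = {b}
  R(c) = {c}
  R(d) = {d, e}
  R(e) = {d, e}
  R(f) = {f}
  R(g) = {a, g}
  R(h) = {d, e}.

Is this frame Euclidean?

Euclidean: yes — any two successors of a common world are R-related.

Yes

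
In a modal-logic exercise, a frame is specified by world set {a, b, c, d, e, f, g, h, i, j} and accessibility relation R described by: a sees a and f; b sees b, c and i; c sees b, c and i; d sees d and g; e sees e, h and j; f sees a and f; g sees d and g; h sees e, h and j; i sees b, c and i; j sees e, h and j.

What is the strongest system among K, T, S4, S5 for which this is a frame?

S5

Reflexive (axiom T): yes — every world is R-related to itself.
Transitive (axiom 4): yes — every two-step R-path is closed by a direct edge.
Euclidean (axiom 5): yes — any two successors of a common world are R-related.
So F validates K, T, S4, S5. The strongest is S5.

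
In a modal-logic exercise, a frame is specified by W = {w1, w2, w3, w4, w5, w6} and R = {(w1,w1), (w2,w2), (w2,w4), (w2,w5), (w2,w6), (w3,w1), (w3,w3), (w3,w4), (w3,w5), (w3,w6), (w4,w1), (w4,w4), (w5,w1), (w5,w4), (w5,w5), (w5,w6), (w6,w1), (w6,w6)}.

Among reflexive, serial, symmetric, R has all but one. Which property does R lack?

Reflexive: yes — every world is R-related to itself.
Serial: yes — every world has a successor (e.g. w1 R w1).
Symmetric: no — w2 R w4 but not w4 R w2.
Only symmetric fails.

symmetric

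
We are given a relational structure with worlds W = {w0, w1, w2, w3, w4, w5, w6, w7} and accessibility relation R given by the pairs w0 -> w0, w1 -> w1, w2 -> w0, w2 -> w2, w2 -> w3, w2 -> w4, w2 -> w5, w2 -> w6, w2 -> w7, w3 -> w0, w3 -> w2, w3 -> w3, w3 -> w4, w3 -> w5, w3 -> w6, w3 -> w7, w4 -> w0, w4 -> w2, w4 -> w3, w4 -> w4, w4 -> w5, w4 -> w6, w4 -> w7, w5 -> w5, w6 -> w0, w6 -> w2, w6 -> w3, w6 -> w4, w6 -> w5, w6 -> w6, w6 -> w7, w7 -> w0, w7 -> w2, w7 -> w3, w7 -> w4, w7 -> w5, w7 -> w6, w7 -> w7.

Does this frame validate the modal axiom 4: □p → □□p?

By correspondence theory, 4 is valid on a frame iff R is transitive.
Transitive: yes — every two-step R-path is closed by a direct edge.

Yes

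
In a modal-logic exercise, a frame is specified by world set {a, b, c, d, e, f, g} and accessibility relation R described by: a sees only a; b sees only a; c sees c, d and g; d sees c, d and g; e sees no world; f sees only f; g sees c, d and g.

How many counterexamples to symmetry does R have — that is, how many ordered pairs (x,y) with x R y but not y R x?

Enumerating: (b,a).

1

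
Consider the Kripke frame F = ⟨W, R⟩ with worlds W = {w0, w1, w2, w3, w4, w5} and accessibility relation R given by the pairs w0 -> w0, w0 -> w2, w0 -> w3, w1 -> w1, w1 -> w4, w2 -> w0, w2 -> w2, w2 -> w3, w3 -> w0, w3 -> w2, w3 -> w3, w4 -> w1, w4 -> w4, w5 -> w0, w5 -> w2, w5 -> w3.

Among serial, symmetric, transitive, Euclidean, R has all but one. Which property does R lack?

symmetric

Serial: yes — every world has a successor (e.g. w0 R w0).
Symmetric: no — w5 R w0 but not w0 R w5.
Transitive: yes — every two-step R-path is closed by a direct edge.
Euclidean: yes — any two successors of a common world are R-related.
Only symmetric fails.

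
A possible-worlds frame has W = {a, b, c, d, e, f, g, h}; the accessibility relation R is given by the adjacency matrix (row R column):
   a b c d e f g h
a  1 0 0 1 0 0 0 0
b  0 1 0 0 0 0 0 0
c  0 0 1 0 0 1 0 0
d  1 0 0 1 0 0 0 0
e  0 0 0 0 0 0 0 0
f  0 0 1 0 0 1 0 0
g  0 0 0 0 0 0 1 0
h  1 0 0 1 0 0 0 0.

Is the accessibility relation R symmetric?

No

Symmetric: no — h R a but not a R h.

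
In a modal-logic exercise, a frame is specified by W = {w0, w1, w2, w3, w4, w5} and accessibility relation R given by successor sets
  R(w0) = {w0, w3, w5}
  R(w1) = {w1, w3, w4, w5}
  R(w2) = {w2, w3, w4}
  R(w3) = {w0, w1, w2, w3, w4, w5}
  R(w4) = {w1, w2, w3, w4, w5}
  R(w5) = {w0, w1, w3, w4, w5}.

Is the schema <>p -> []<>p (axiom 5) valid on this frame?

No

Axiom 5 corresponds to the accessibility relation being Euclidean.
Euclidean: no — w3 R w0 and w3 R w1, but not w0 R w1.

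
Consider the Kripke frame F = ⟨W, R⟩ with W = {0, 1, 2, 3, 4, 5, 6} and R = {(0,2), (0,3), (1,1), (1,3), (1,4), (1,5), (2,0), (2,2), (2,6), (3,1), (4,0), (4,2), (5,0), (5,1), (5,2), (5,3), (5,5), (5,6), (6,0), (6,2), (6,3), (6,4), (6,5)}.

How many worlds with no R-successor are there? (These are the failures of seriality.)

0

R is serial; there are no such worlds.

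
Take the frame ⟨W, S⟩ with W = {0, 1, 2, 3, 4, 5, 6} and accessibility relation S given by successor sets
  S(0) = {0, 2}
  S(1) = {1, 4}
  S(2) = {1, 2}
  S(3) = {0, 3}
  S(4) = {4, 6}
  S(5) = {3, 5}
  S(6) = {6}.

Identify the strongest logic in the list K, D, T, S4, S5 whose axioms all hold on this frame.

T

Serial (axiom D): yes — every world has a successor (e.g. 0 S 0).
Reflexive (axiom T): yes — every world is S-related to itself.
Transitive (axiom 4): no — 0 S 2 and 2 S 1, but not 0 S 1.
Euclidean (axiom 5): no — 0 S 2 and 0 S 0, but not 2 S 0.
So F validates K, D, T; S4 would additionally require S to be transitive. The strongest is T.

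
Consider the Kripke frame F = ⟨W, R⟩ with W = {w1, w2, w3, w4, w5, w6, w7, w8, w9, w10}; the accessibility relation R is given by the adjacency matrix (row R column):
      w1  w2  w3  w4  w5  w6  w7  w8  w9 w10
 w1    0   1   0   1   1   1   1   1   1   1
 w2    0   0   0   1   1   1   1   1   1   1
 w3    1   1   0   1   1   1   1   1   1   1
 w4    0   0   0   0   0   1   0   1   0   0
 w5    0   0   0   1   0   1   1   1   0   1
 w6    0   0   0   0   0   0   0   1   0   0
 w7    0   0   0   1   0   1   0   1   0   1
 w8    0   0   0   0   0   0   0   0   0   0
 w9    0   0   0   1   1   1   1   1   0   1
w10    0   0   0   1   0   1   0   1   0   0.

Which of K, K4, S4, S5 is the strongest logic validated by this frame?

K4

Transitive (axiom 4): yes — every two-step R-path is closed by a direct edge.
Reflexive (axiom T): no — w1 is not related to itself.
Euclidean (axiom 5): no — w1 R w10 and w1 R w2, but not w10 R w2.
So F validates K, K4; S4 would additionally require R to be reflexive. The strongest is K4.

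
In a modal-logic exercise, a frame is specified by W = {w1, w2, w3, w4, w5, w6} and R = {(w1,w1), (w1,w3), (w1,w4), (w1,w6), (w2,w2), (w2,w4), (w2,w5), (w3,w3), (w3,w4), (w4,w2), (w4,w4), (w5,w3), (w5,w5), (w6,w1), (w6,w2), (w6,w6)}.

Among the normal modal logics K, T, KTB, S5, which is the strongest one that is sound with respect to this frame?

Reflexive (axiom T): yes — every world is R-related to itself.
Symmetric (axiom B): no — w1 R w3 but not w3 R w1.
Euclidean (axiom 5): no — w1 R w3 and w1 R w6, but not w3 R w6.
So F validates K, T; KTB would additionally require R to be symmetric. The strongest is T.

T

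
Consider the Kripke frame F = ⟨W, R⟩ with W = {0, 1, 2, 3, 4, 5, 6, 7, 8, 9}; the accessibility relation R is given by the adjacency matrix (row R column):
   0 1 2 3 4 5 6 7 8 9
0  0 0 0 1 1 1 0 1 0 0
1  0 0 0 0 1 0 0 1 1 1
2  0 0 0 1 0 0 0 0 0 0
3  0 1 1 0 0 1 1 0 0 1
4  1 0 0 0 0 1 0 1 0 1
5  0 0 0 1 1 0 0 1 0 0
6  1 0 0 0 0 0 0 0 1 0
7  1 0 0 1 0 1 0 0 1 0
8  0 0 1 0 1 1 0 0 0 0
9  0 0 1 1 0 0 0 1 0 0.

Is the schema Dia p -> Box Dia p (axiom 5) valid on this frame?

No

The schema 5 characterises exactly the Euclidean frames.
Euclidean: no — 0 R 3 and 0 R 4, but not 3 R 4.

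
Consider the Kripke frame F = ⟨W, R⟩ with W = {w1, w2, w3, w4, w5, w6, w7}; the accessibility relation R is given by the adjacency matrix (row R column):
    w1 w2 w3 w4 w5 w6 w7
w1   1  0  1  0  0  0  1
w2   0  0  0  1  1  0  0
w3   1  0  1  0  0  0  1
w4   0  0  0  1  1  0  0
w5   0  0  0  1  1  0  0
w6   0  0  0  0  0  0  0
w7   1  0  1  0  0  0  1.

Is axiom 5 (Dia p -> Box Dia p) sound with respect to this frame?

The schema 5 characterises exactly the Euclidean frames.
Euclidean: yes — any two successors of a common world are R-related.

Yes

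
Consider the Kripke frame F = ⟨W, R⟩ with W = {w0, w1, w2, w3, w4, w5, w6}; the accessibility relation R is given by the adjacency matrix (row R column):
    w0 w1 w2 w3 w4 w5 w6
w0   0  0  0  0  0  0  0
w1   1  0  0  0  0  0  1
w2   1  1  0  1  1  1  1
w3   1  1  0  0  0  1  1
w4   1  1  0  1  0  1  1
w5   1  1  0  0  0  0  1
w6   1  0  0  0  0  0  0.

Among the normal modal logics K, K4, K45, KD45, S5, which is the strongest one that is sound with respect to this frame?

K4

Transitive (axiom 4): yes — every two-step R-path is closed by a direct edge.
Euclidean (axiom 5): no — w1 R w0 and w1 R w6, but not w0 R w6.
Serial (axiom D): no — w0 has no R-successor.
Reflexive (axiom T): no — w0 is not related to itself.
So F validates K, K4; K45 would additionally require R to be Euclidean. The strongest is K4.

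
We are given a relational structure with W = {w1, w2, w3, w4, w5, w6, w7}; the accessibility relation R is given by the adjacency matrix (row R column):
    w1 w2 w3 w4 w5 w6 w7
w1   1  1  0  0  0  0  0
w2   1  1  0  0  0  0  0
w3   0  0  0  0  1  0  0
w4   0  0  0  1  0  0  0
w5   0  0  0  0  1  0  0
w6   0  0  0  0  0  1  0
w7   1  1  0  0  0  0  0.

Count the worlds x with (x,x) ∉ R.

2

Enumerating: w3, w7.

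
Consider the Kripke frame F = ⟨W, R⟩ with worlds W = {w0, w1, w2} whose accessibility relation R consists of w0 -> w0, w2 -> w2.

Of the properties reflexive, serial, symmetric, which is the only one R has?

Reflexive: no — w1 is not related to itself.
Serial: no — w1 has no R-successor.
Symmetric: yes — every pair in R has its reverse in R.
Only symmetric holds.

symmetric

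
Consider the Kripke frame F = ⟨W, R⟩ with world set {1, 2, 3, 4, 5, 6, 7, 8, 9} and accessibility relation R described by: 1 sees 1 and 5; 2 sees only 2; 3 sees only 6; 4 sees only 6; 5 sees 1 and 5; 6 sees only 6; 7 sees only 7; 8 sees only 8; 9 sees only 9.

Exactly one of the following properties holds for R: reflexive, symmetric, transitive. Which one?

transitive

Reflexive: no — 3 is not related to itself.
Symmetric: no — 3 R 6 but not 6 R 3.
Transitive: yes — every two-step R-path is closed by a direct edge.
Only transitive holds.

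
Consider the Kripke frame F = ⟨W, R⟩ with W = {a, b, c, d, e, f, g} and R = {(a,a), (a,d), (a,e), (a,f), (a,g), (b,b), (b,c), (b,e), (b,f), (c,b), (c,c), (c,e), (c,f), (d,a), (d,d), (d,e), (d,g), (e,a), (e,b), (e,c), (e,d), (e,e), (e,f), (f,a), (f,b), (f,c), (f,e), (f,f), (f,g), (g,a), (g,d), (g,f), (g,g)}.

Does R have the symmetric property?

Symmetric: yes — every pair in R has its reverse in R.

Yes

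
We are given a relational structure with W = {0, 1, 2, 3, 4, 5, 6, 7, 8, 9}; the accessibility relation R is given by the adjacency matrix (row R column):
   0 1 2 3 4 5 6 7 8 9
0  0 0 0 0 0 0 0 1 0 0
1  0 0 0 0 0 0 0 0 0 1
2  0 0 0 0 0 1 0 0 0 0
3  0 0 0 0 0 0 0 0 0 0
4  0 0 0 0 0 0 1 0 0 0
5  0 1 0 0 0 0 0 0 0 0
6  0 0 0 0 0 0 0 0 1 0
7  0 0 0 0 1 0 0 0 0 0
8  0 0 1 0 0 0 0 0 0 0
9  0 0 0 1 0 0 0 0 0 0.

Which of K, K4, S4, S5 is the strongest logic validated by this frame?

Transitive (axiom 4): no — 0 R 7 and 7 R 4, but not 0 R 4.
Reflexive (axiom T): no — 0 is not related to itself.
Euclidean (axiom 5): no — 0 R 7 and 0 R 7, but not 7 R 7.
So F validates K; K4 would additionally require R to be transitive. The strongest is K.

K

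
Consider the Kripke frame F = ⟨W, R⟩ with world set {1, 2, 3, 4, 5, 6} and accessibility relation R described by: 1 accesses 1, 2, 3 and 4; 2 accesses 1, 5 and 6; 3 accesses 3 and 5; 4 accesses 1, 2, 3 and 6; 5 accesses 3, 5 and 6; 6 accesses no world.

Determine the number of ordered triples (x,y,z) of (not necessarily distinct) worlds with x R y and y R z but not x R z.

Enumerating: (1,2,5), (1,2,6), (1,3,5), (1,4,6), (2,1,2), (2,1,3), (2,1,4), (2,5,3), (3,5,6), (4,1,4), (4,2,5), (4,3,5).

12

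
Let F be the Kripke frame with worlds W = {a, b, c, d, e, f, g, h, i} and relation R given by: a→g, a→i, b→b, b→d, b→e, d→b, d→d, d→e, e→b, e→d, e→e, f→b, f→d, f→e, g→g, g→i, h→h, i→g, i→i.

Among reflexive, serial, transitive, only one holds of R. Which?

Reflexive: no — a is not related to itself.
Serial: no — c has no R-successor.
Transitive: yes — every two-step R-path is closed by a direct edge.
Only transitive holds.

transitive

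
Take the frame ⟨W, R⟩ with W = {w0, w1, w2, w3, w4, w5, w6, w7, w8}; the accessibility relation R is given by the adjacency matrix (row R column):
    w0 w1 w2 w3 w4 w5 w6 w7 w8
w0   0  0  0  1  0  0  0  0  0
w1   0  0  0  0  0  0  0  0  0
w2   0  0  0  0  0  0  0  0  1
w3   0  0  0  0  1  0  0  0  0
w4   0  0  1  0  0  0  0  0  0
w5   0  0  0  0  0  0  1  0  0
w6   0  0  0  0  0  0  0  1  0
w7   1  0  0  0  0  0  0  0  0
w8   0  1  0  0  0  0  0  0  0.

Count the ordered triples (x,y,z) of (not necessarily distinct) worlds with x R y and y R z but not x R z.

7

Enumerating: (w0,w3,w4), (w2,w8,w1), (w3,w4,w2), (w4,w2,w8), (w5,w6,w7), (w6,w7,w0), (w7,w0,w3).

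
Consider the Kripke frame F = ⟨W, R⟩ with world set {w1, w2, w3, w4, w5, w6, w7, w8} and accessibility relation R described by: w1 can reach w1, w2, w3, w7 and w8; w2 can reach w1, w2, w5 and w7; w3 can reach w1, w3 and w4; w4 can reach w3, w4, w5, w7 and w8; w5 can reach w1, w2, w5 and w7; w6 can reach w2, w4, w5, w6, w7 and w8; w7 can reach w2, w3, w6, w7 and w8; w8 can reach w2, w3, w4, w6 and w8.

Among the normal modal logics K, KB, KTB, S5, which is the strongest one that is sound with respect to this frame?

K

Symmetric (axiom B): no — w1 R w7 but not w7 R w1.
Reflexive (axiom T): yes — every world is R-related to itself.
Euclidean (axiom 5): no — w1 R w2 and w1 R w3, but not w2 R w3.
So F validates K; KB would additionally require R to be symmetric. The strongest is K.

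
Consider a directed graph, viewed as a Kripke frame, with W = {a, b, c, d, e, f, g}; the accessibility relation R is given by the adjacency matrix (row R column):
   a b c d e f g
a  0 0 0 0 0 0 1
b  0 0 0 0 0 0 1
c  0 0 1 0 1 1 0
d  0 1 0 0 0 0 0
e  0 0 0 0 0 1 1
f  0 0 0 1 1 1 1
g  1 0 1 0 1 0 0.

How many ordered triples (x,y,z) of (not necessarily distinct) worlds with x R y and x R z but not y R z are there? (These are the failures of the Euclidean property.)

24

Enumerating: (a,g,g), (b,g,g), (c,e,c), (c,e,e), (c,f,c), (d,b,b), (e,g,f), (e,g,g), (f,d,d), (f,d,e), (f,d,f), (f,d,g), … and 12 more.
Total: 24.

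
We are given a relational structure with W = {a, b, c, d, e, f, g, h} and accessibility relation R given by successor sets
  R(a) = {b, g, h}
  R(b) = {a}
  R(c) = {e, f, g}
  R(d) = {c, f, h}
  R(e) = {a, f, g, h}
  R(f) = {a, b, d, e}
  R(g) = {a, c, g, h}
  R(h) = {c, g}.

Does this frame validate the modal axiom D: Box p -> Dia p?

Yes

The schema D characterises exactly the serial frames.
Serial: yes — every world has a successor (e.g. a R b).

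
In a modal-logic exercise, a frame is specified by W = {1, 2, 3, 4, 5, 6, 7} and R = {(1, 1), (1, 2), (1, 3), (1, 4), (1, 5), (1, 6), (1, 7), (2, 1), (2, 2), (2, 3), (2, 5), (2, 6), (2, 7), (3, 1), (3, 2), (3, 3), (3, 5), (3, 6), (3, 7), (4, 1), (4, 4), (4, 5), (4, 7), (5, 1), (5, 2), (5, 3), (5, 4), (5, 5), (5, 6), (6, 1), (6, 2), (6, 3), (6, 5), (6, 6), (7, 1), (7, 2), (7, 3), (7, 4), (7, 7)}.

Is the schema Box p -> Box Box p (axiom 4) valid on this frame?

By correspondence theory, 4 is valid on a frame iff R is transitive.
Transitive: no — 2 R 1 and 1 R 4, but not 2 R 4.

No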